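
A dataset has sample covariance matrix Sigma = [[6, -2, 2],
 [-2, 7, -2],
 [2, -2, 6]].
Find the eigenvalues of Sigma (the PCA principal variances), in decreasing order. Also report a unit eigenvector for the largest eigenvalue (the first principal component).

Step 1 — characteristic polynomial p(λ) = det(λI - Sigma) = λ³ - tr·λ² + c_1·λ - det, where tr = trace, c_1 = sum of the principal 2×2 minors, det = det(Sigma):
  tr = 6 + 7 + 6 = 19,
  c_1 = (6·7 - (-2)²) + (6·6 - (2)²) + (7·6 - (-2)²) = 38 + 32 + 38 = 108,
  det = 6·(7·6 - (-2)²) - (-2)·((-2)·6 - (-2)·(2)) + (2)·((-2)·(-2) - 7·(2)) = 6·(38) - (-2)·(-8) + (2)·(-10) = 192.
  So p(λ) = λ³ - 19λ² + 108λ - 192.
Step 2 — look for an integer root (rational root theorem: any rational root is an integer divisor of 192). Testing λ = 4:
  p(4) = 64 - 304 + 432 - 192 = 0  ✓
  Dividing out (λ - 4): p(λ) = (λ - 4)(λ² - 15λ + 48).
Step 3 — remaining eigenvalues from the quadratic λ² - 15λ + 48 = 0:
  Δ = 15² - 4·48 = 225 - 192 = 33,  λ = (15 ± √33)/2 = (15 ± 5.7446)/2 ≈ 10.3723 or 4.6277.
  Sorted: λ_1 = 10.3723,  λ_2 = 4.6277,  λ_3 = 4  (check: sum = 19 = tr ✓).

Step 4 — unit eigenvector for λ_1 ≈ 10.3723: v spans the null space of (Sigma - λ_1 I), whose rows are
  r_1 = (-4.3723, -2, 2),  r_2 = (-2, -3.3723, -2),  r_3 = (2, -2, -4.3723).
  v is orthogonal to every row, so take v ∝ r_1 × r_2 = ((-2)·(-2) - (2)·(-3.3723), (2)·(-2) - (-4.3723)·(-2), (-4.3723)·(-3.3723) - (-2)·(-2)) ≈ (10.7446, -12.7446, 10.7446).
  Let u = (10.7446, -12.7446, 10.7446).
  ||u|| = √((10.7446)² + (-12.7446)² + (10.7446)²) = √(393.3151) ≈ 19.8322,  v_1 = u/||u|| ≈ (0.5418, -0.6426, 0.5418) (||v_1|| = 1).

λ_1 = 10.3723,  λ_2 = 4.6277,  λ_3 = 4;  v_1 ≈ (0.5418, -0.6426, 0.5418)


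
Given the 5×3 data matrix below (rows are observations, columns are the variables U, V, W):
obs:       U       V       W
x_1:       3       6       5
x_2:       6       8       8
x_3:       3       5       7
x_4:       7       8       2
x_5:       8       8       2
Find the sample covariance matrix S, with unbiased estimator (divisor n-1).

Step 1 — column means:
  mean(U) = (3 + 6 + 3 + 7 + 8) / 5 = 27/5 = 5.4
  mean(V) = (6 + 8 + 5 + 8 + 8) / 5 = 35/5 = 7
  mean(W) = (5 + 8 + 7 + 2 + 2) / 5 = 24/5 = 4.8

Step 2 — sample covariance S[i,j] = (1/(n-1)) · Σ_k (x_{k,i} - mean_i) · (x_{k,j} - mean_j), with n-1 = 4.
  S[U,U] = ((-2.4)·(-2.4) + (0.6)·(0.6) + (-2.4)·(-2.4) + (1.6)·(1.6) + (2.6)·(2.6)) / 4 = 21.2/4 = 5.3
  S[U,V] = ((-2.4)·(-1) + (0.6)·(1) + (-2.4)·(-2) + (1.6)·(1) + (2.6)·(1)) / 4 = 12/4 = 3
  S[U,W] = ((-2.4)·(0.2) + (0.6)·(3.2) + (-2.4)·(2.2) + (1.6)·(-2.8) + (2.6)·(-2.8)) / 4 = -15.6/4 = -3.9
  S[V,V] = ((-1)·(-1) + (1)·(1) + (-2)·(-2) + (1)·(1) + (1)·(1)) / 4 = 8/4 = 2
  S[V,W] = ((-1)·(0.2) + (1)·(3.2) + (-2)·(2.2) + (1)·(-2.8) + (1)·(-2.8)) / 4 = -7/4 = -1.75
  S[W,W] = ((0.2)·(0.2) + (3.2)·(3.2) + (2.2)·(2.2) + (-2.8)·(-2.8) + (-2.8)·(-2.8)) / 4 = 30.8/4 = 7.7

S is symmetric (S[j,i] = S[i,j]). Assembling:

S = [[5.3, 3, -3.9],
 [3, 2, -1.75],
 [-3.9, -1.75, 7.7]]


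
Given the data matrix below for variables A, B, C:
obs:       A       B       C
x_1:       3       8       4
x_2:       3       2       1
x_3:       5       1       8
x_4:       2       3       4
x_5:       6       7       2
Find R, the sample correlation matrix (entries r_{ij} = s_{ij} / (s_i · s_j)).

Step 1 — column means:
  mean(A) = (3 + 3 + 5 + 2 + 6) / 5 = 19/5 = 3.8
  mean(B) = (8 + 2 + 1 + 3 + 7) / 5 = 21/5 = 4.2
  mean(C) = (4 + 1 + 8 + 4 + 2) / 5 = 19/5 = 3.8

Step 2 — sample variances and covariances s[i,j] = (1/(n-1)) · Σ_k (x_{k,i} - mean_i) · (x_{k,j} - mean_j), with n-1 = 4:
  s[A,A] = ((-0.8)·(-0.8) + (-0.8)·(-0.8) + (1.2)·(1.2) + (-1.8)·(-1.8) + (2.2)·(2.2)) / 4 = 10.8/4 = 2.7
  s[A,B] = ((-0.8)·(3.8) + (-0.8)·(-2.2) + (1.2)·(-3.2) + (-1.8)·(-1.2) + (2.2)·(2.8)) / 4 = 3.2/4 = 0.8
  s[A,C] = ((-0.8)·(0.2) + (-0.8)·(-2.8) + (1.2)·(4.2) + (-1.8)·(0.2) + (2.2)·(-1.8)) / 4 = 2.8/4 = 0.7
  s[B,B] = ((3.8)·(3.8) + (-2.2)·(-2.2) + (-3.2)·(-3.2) + (-1.2)·(-1.2) + (2.8)·(2.8)) / 4 = 38.8/4 = 9.7
  s[B,C] = ((3.8)·(0.2) + (-2.2)·(-2.8) + (-3.2)·(4.2) + (-1.2)·(0.2) + (2.8)·(-1.8)) / 4 = -11.8/4 = -2.95
  s[C,C] = ((0.2)·(0.2) + (-2.8)·(-2.8) + (4.2)·(4.2) + (0.2)·(0.2) + (-1.8)·(-1.8)) / 4 = 28.8/4 = 7.2
  Sample standard deviations s_i = √(s[i,i]):
  s(A) = √(2.7) = 1.6432
  s(B) = √(9.7) = 3.1145
  s(C) = √(7.2) = 2.6833

Step 3 — r_{ij} = s_{ij} / (s_i · s_j):
  r[A,A] = 1 (diagonal).
  r[A,B] = 0.8 / (1.6432 · 3.1145) = 0.8 / 5.1176 = 0.1563
  r[A,C] = 0.7 / (1.6432 · 2.6833) = 0.7 / 4.4091 = 0.1588
  r[B,B] = 1 (diagonal).
  r[B,C] = -2.95 / (3.1145 · 2.6833) = -2.95 / 8.357 = -0.353
  r[C,C] = 1 (diagonal).

R is symmetric with unit diagonal. Assembling:

R = [[1, 0.1563, 0.1588],
 [0.1563, 1, -0.353],
 [0.1588, -0.353, 1]]


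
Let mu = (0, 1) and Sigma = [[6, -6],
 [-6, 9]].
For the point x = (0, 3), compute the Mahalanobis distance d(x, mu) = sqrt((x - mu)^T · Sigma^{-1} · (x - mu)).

Step 1 — centre the observation: (x - mu) = (0, 2).

Step 2 — invert Sigma. det(Sigma) = 6·9 - (-6)² = 18.
  Sigma^{-1} = (1/det) · [[d, -b], [-b, a]] = [[0.5, 0.3333],
 [0.3333, 0.3333]].

Step 3 — form the quadratic (x - mu)^T · Sigma^{-1} · (x - mu):
  Sigma^{-1} · (x - mu) = (0.6667, 0.6667).
  (x - mu)^T · [Sigma^{-1} · (x - mu)] = (0)·(0.6667) + (2)·(0.6667) = 1.3333.

Step 4 — take square root: d = √(1.3333) ≈ 1.1547.

d(x, mu) = √(1.3333) ≈ 1.1547


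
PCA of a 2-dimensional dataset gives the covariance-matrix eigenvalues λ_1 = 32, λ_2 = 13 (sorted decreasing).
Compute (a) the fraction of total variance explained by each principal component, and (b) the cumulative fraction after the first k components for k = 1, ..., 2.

Step 1 — total variance = trace(Sigma) = Σ λ_i = 32 + 13 = 45.

Step 2 — fraction explained by component i = λ_i / Σ λ:
  PC1: 32/45 = 0.7111
  PC2: 13/45 = 0.2889

Step 3 — cumulative fraction after k components = (λ_1 + ... + λ_k) / Σ λ:
  k = 1: 32/45 = 0.7111
  k = 2: (32 + 13)/45 = 45/45 = 1

Summary (fraction, with percent):

explained: PC1 0.7111 (71.11%), PC2 0.2889 (28.89%);  cumulative: 0.7111, 1


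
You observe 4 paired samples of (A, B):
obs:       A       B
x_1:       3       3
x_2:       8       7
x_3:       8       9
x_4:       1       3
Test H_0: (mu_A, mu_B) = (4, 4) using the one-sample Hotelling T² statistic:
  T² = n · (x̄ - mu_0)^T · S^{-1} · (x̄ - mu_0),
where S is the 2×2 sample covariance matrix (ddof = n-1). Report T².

Step 1 — sample mean vector:
  mean(A) = (3 + 8 + 8 + 1) / 4 = 20/4 = 5
  mean(B) = (3 + 7 + 9 + 3) / 4 = 22/4 = 5.5
  x̄ = (5, 5.5),  deviation x̄ - mu_0 = (5, 5.5) - (4, 4) = (1, 1.5).

Step 2 — sample covariance matrix, S[i,j] = (1/(n-1)) · Σ_k (x_{k,i} - mean_i) · (x_{k,j} - mean_j), divisor n-1 = 3:
  S[A,A] = ((-2)·(-2) + (3)·(3) + (3)·(3) + (-4)·(-4)) / 3 = 38/3 = 12.6667
  S[A,B] = ((-2)·(-2.5) + (3)·(1.5) + (3)·(3.5) + (-4)·(-2.5)) / 3 = 30/3 = 10
  S[B,B] = ((-2.5)·(-2.5) + (1.5)·(1.5) + (3.5)·(3.5) + (-2.5)·(-2.5)) / 3 = 27/3 = 9
  S = [[12.6667, 10],
 [10, 9]].

Step 3 — invert S. det(S) = 12.6667·9 - (10)² = 14.
  S^{-1} = (1/det) · [[d, -b], [-b, a]] = [[0.6429, -0.7143],
 [-0.7143, 0.9048]].

Step 4 — quadratic form (x̄ - mu_0)^T · S^{-1} · (x̄ - mu_0):
  S^{-1} · (x̄ - mu_0) = (-0.4286, 0.6429),
  (x̄ - mu_0)^T · [...] = (1)·(-0.4286) + (1.5)·(0.6429) = 0.5357.

Step 5 — scale by n: T² = 4 · 0.5357 = 2.1429.

T² ≈ 2.1429


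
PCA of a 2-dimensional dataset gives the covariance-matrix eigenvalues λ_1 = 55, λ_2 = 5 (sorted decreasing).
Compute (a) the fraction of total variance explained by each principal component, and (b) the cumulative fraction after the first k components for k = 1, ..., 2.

Step 1 — total variance = trace(Sigma) = Σ λ_i = 55 + 5 = 60.

Step 2 — fraction explained by component i = λ_i / Σ λ:
  PC1: 55/60 = 0.9167
  PC2: 5/60 = 0.0833

Step 3 — cumulative fraction after k components = (λ_1 + ... + λ_k) / Σ λ:
  k = 1: 55/60 = 0.9167
  k = 2: (55 + 5)/60 = 60/60 = 1

Summary (fraction, with percent):

explained: PC1 0.9167 (91.67%), PC2 0.0833 (8.33%);  cumulative: 0.9167, 1


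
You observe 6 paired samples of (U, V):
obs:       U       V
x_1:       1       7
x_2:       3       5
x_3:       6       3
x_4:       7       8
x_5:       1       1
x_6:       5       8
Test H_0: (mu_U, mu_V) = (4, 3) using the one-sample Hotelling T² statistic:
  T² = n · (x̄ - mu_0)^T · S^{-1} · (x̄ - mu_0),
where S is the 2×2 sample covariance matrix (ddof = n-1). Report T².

Step 1 — sample mean vector:
  mean(U) = (1 + 3 + 6 + 7 + 1 + 5) / 6 = 23/6 = 3.8333
  mean(V) = (7 + 5 + 3 + 8 + 1 + 8) / 6 = 32/6 = 5.3333
  x̄ = (3.8333, 5.3333),  deviation x̄ - mu_0 = (3.8333, 5.3333) - (4, 3) = (-0.1667, 2.3333).

Step 2 — sample covariance matrix, S[i,j] = (1/(n-1)) · Σ_k (x_{k,i} - mean_i) · (x_{k,j} - mean_j), divisor n-1 = 5:
  S[U,U] = ((-2.8333)·(-2.8333) + (-0.8333)·(-0.8333) + (2.1667)·(2.1667) + (3.1667)·(3.1667) + (-2.8333)·(-2.8333) + (1.1667)·(1.1667)) / 5 = 32.8333/5 = 6.5667
  S[U,V] = ((-2.8333)·(1.6667) + (-0.8333)·(-0.3333) + (2.1667)·(-2.3333) + (3.1667)·(2.6667) + (-2.8333)·(-4.3333) + (1.1667)·(2.6667)) / 5 = 14.3333/5 = 2.8667
  S[V,V] = ((1.6667)·(1.6667) + (-0.3333)·(-0.3333) + (-2.3333)·(-2.3333) + (2.6667)·(2.6667) + (-4.3333)·(-4.3333) + (2.6667)·(2.6667)) / 5 = 41.3333/5 = 8.2667
  S = [[6.5667, 2.8667],
 [2.8667, 8.2667]].

Step 3 — invert S. det(S) = 6.5667·8.2667 - (2.8667)² = 46.0667.
  S^{-1} = (1/det) · [[d, -b], [-b, a]] = [[0.1795, -0.0622],
 [-0.0622, 0.1425]].

Step 4 — quadratic form (x̄ - mu_0)^T · S^{-1} · (x̄ - mu_0):
  S^{-1} · (x̄ - mu_0) = (-0.1751, 0.343),
  (x̄ - mu_0)^T · [...] = (-0.1667)·(-0.1751) + (2.3333)·(0.343) = 0.8295.

Step 5 — scale by n: T² = 6 · 0.8295 = 4.9768.

T² ≈ 4.9768


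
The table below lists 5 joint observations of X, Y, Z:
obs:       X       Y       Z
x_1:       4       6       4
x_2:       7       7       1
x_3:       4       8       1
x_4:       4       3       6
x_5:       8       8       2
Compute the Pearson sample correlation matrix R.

Step 1 — column means:
  mean(X) = (4 + 7 + 4 + 4 + 8) / 5 = 27/5 = 5.4
  mean(Y) = (6 + 7 + 8 + 3 + 8) / 5 = 32/5 = 6.4
  mean(Z) = (4 + 1 + 1 + 6 + 2) / 5 = 14/5 = 2.8

Step 2 — sample variances and covariances s[i,j] = (1/(n-1)) · Σ_k (x_{k,i} - mean_i) · (x_{k,j} - mean_j), with n-1 = 4:
  s[X,X] = ((-1.4)·(-1.4) + (1.6)·(1.6) + (-1.4)·(-1.4) + (-1.4)·(-1.4) + (2.6)·(2.6)) / 4 = 15.2/4 = 3.8
  s[X,Y] = ((-1.4)·(-0.4) + (1.6)·(0.6) + (-1.4)·(1.6) + (-1.4)·(-3.4) + (2.6)·(1.6)) / 4 = 8.2/4 = 2.05
  s[X,Z] = ((-1.4)·(1.2) + (1.6)·(-1.8) + (-1.4)·(-1.8) + (-1.4)·(3.2) + (2.6)·(-0.8)) / 4 = -8.6/4 = -2.15
  s[Y,Y] = ((-0.4)·(-0.4) + (0.6)·(0.6) + (1.6)·(1.6) + (-3.4)·(-3.4) + (1.6)·(1.6)) / 4 = 17.2/4 = 4.3
  s[Y,Z] = ((-0.4)·(1.2) + (0.6)·(-1.8) + (1.6)·(-1.8) + (-3.4)·(3.2) + (1.6)·(-0.8)) / 4 = -16.6/4 = -4.15
  s[Z,Z] = ((1.2)·(1.2) + (-1.8)·(-1.8) + (-1.8)·(-1.8) + (3.2)·(3.2) + (-0.8)·(-0.8)) / 4 = 18.8/4 = 4.7
  Sample standard deviations s_i = √(s[i,i]):
  s(X) = √(3.8) = 1.9494
  s(Y) = √(4.3) = 2.0736
  s(Z) = √(4.7) = 2.1679

Step 3 — r_{ij} = s_{ij} / (s_i · s_j):
  r[X,X] = 1 (diagonal).
  r[X,Y] = 2.05 / (1.9494 · 2.0736) = 2.05 / 4.0423 = 0.5071
  r[X,Z] = -2.15 / (1.9494 · 2.1679) = -2.15 / 4.2261 = -0.5087
  r[Y,Y] = 1 (diagonal).
  r[Y,Z] = -4.15 / (2.0736 · 2.1679) = -4.15 / 4.4956 = -0.9231
  r[Z,Z] = 1 (diagonal).

R is symmetric with unit diagonal. Assembling:

R = [[1, 0.5071, -0.5087],
 [0.5071, 1, -0.9231],
 [-0.5087, -0.9231, 1]]


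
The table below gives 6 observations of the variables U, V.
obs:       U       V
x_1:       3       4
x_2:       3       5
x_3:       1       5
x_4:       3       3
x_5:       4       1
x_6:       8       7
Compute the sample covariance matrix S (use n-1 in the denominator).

Step 1 — column means:
  mean(U) = (3 + 3 + 1 + 3 + 4 + 8) / 6 = 22/6 = 3.6667
  mean(V) = (4 + 5 + 5 + 3 + 1 + 7) / 6 = 25/6 = 4.1667

Step 2 — sample covariance S[i,j] = (1/(n-1)) · Σ_k (x_{k,i} - mean_i) · (x_{k,j} - mean_j), with n-1 = 5.
  S[U,U] = ((-0.6667)·(-0.6667) + (-0.6667)·(-0.6667) + (-2.6667)·(-2.6667) + (-0.6667)·(-0.6667) + (0.3333)·(0.3333) + (4.3333)·(4.3333)) / 5 = 27.3333/5 = 5.4667
  S[U,V] = ((-0.6667)·(-0.1667) + (-0.6667)·(0.8333) + (-2.6667)·(0.8333) + (-0.6667)·(-1.1667) + (0.3333)·(-3.1667) + (4.3333)·(2.8333)) / 5 = 9.3333/5 = 1.8667
  S[V,V] = ((-0.1667)·(-0.1667) + (0.8333)·(0.8333) + (0.8333)·(0.8333) + (-1.1667)·(-1.1667) + (-3.1667)·(-3.1667) + (2.8333)·(2.8333)) / 5 = 20.8333/5 = 4.1667

S is symmetric (S[j,i] = S[i,j]). Assembling:

S = [[5.4667, 1.8667],
 [1.8667, 4.1667]]


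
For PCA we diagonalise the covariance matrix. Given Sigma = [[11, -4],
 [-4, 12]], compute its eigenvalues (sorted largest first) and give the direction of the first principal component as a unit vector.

Step 1 — characteristic polynomial of 2×2 Sigma:
  det(Sigma - λI) = λ² - trace · λ + det = 0.
  trace = 11 + 12 = 23, det = 11·12 - (-4)² = 116.
Step 2 — discriminant:
  Δ = trace² - 4·det = 529 - 464 = 65.
Step 3 — eigenvalues:
  λ = (trace ± √Δ)/2 = (23 ± 8.0623)/2,
  λ_1 = 15.5311,  λ_2 = 7.4689.

Step 4 — unit eigenvector for λ_1: solve (Sigma - λ_1 I)v = 0. First row:
  (11 - 15.5311)·v_x + (-4)·v_y = 0, i.e. (-4.5311)·v_x + (-4)·v_y = 0,
  so v ∝ (b, λ_1 - a) = (-4, 4.5311); multiply by -1 so the first entry is positive: u = (4, -4.5311).
  ||u|| = √((4)² + (-4.5311)²) = √(36.5311) ≈ 6.0441,
  v_1 = u/||u|| ≈ (0.6618, -0.7497) (||v_1|| = 1).

λ_1 = 15.5311,  λ_2 = 7.4689;  v_1 ≈ (0.6618, -0.7497)


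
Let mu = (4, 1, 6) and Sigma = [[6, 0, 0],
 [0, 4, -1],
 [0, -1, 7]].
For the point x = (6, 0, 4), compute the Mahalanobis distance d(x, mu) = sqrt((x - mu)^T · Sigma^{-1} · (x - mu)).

Step 1 — centre the observation: (x - mu) = (2, -1, -2).

Step 2 — invert Sigma (cofactor / det for 3×3, or solve directly):
  Sigma^{-1} = [[0.1667, 0, 0],
 [0, 0.2593, 0.037],
 [0, 0.037, 0.1481]].

Step 3 — form the quadratic (x - mu)^T · Sigma^{-1} · (x - mu):
  Sigma^{-1} · (x - mu) = (0.3333, -0.3333, -0.3333).
  (x - mu)^T · [Sigma^{-1} · (x - mu)] = (2)·(0.3333) + (-1)·(-0.3333) + (-2)·(-0.3333) = 1.6667.

Step 4 — take square root: d = √(1.6667) ≈ 1.291.

d(x, mu) = √(1.6667) ≈ 1.291


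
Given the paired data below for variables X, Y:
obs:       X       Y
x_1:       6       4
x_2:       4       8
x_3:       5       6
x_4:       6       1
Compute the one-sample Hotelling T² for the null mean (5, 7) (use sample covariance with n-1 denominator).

Step 1 — sample mean vector:
  mean(X) = (6 + 4 + 5 + 6) / 4 = 21/4 = 5.25
  mean(Y) = (4 + 8 + 6 + 1) / 4 = 19/4 = 4.75
  x̄ = (5.25, 4.75),  deviation x̄ - mu_0 = (5.25, 4.75) - (5, 7) = (0.25, -2.25).

Step 2 — sample covariance matrix, S[i,j] = (1/(n-1)) · Σ_k (x_{k,i} - mean_i) · (x_{k,j} - mean_j), divisor n-1 = 3:
  S[X,X] = ((0.75)·(0.75) + (-1.25)·(-1.25) + (-0.25)·(-0.25) + (0.75)·(0.75)) / 3 = 2.75/3 = 0.9167
  S[X,Y] = ((0.75)·(-0.75) + (-1.25)·(3.25) + (-0.25)·(1.25) + (0.75)·(-3.75)) / 3 = -7.75/3 = -2.5833
  S[Y,Y] = ((-0.75)·(-0.75) + (3.25)·(3.25) + (1.25)·(1.25) + (-3.75)·(-3.75)) / 3 = 26.75/3 = 8.9167
  S = [[0.9167, -2.5833],
 [-2.5833, 8.9167]].

Step 3 — invert S. det(S) = 0.9167·8.9167 - (-2.5833)² = 1.5.
  S^{-1} = (1/det) · [[d, -b], [-b, a]] = [[5.9444, 1.7222],
 [1.7222, 0.6111]].

Step 4 — quadratic form (x̄ - mu_0)^T · S^{-1} · (x̄ - mu_0):
  S^{-1} · (x̄ - mu_0) = (-2.3889, -0.9444),
  (x̄ - mu_0)^T · [...] = (0.25)·(-2.3889) + (-2.25)·(-0.9444) = 1.5278.

Step 5 — scale by n: T² = 4 · 1.5278 = 6.1111.

T² ≈ 6.1111


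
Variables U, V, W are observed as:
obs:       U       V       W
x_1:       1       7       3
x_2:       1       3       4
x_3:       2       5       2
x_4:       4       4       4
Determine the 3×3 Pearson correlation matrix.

Step 1 — column means:
  mean(U) = (1 + 1 + 2 + 4) / 4 = 8/4 = 2
  mean(V) = (7 + 3 + 5 + 4) / 4 = 19/4 = 4.75
  mean(W) = (3 + 4 + 2 + 4) / 4 = 13/4 = 3.25

Step 2 — sample variances and covariances s[i,j] = (1/(n-1)) · Σ_k (x_{k,i} - mean_i) · (x_{k,j} - mean_j), with n-1 = 3:
  s[U,U] = ((-1)·(-1) + (-1)·(-1) + (0)·(0) + (2)·(2)) / 3 = 6/3 = 2
  s[U,V] = ((-1)·(2.25) + (-1)·(-1.75) + (0)·(0.25) + (2)·(-0.75)) / 3 = -2/3 = -0.6667
  s[U,W] = ((-1)·(-0.25) + (-1)·(0.75) + (0)·(-1.25) + (2)·(0.75)) / 3 = 1/3 = 0.3333
  s[V,V] = ((2.25)·(2.25) + (-1.75)·(-1.75) + (0.25)·(0.25) + (-0.75)·(-0.75)) / 3 = 8.75/3 = 2.9167
  s[V,W] = ((2.25)·(-0.25) + (-1.75)·(0.75) + (0.25)·(-1.25) + (-0.75)·(0.75)) / 3 = -2.75/3 = -0.9167
  s[W,W] = ((-0.25)·(-0.25) + (0.75)·(0.75) + (-1.25)·(-1.25) + (0.75)·(0.75)) / 3 = 2.75/3 = 0.9167
  Sample standard deviations s_i = √(s[i,i]):
  s(U) = √(2) = 1.4142
  s(V) = √(2.9167) = 1.7078
  s(W) = √(0.9167) = 0.9574

Step 3 — r_{ij} = s_{ij} / (s_i · s_j):
  r[U,U] = 1 (diagonal).
  r[U,V] = -0.6667 / (1.4142 · 1.7078) = -0.6667 / 2.4152 = -0.276
  r[U,W] = 0.3333 / (1.4142 · 0.9574) = 0.3333 / 1.354 = 0.2462
  r[V,V] = 1 (diagonal).
  r[V,W] = -0.9167 / (1.7078 · 0.9574) = -0.9167 / 1.6351 = -0.5606
  r[W,W] = 1 (diagonal).

R is symmetric with unit diagonal. Assembling:

R = [[1, -0.276, 0.2462],
 [-0.276, 1, -0.5606],
 [0.2462, -0.5606, 1]]


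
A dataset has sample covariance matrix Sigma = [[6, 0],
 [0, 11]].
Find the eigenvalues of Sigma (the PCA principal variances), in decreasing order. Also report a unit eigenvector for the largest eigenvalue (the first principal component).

Step 1 — characteristic polynomial of 2×2 Sigma:
  det(Sigma - λI) = λ² - trace · λ + det = 0.
  trace = 6 + 11 = 17, det = 6·11 - (0)² = 66.
Step 2 — discriminant:
  Δ = trace² - 4·det = 289 - 264 = 25.
Step 3 — eigenvalues:
  λ = (trace ± √Δ)/2 = (17 ± 5)/2,
  λ_1 = 11,  λ_2 = 6.

Step 4 — unit eigenvector for λ_1: Sigma is diagonal, so its eigenvectors are the coordinate axes. λ_1 = 11 is the diagonal entry on the second coordinate axis, hence
  v_1 = (0, 1) (||v_1|| = 1).

λ_1 = 11,  λ_2 = 6;  v_1 ≈ (0, 1)


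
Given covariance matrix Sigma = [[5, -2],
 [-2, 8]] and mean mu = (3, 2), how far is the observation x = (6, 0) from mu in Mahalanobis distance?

Step 1 — centre the observation: (x - mu) = (3, -2).

Step 2 — invert Sigma. det(Sigma) = 5·8 - (-2)² = 36.
  Sigma^{-1} = (1/det) · [[d, -b], [-b, a]] = [[0.2222, 0.0556],
 [0.0556, 0.1389]].

Step 3 — form the quadratic (x - mu)^T · Sigma^{-1} · (x - mu):
  Sigma^{-1} · (x - mu) = (0.5556, -0.1111).
  (x - mu)^T · [Sigma^{-1} · (x - mu)] = (3)·(0.5556) + (-2)·(-0.1111) = 1.8889.

Step 4 — take square root: d = √(1.8889) ≈ 1.3744.

d(x, mu) = √(1.8889) ≈ 1.3744


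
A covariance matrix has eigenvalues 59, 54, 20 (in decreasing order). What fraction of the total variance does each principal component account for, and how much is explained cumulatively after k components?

Step 1 — total variance = trace(Sigma) = Σ λ_i = 59 + 54 + 20 = 133.

Step 2 — fraction explained by component i = λ_i / Σ λ:
  PC1: 59/133 = 0.4436
  PC2: 54/133 = 0.406
  PC3: 20/133 = 0.1504

Step 3 — cumulative fraction after k components = (λ_1 + ... + λ_k) / Σ λ:
  k = 1: 59/133 = 0.4436
  k = 2: (59 + 54)/133 = 113/133 = 0.8496
  k = 3: (59 + 54 + 20)/133 = 133/133 = 1

Summary (fraction, with percent):

explained: PC1 0.4436 (44.36%), PC2 0.406 (40.6%), PC3 0.1504 (15.04%);  cumulative: 0.4436, 0.8496, 1


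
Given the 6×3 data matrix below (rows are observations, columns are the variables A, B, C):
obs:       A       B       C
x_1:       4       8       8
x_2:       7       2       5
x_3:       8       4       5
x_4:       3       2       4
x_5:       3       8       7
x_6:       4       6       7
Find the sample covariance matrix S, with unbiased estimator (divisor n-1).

Step 1 — column means:
  mean(A) = (4 + 7 + 8 + 3 + 3 + 4) / 6 = 29/6 = 4.8333
  mean(B) = (8 + 2 + 4 + 2 + 8 + 6) / 6 = 30/6 = 5
  mean(C) = (8 + 5 + 5 + 4 + 7 + 7) / 6 = 36/6 = 6

Step 2 — sample covariance S[i,j] = (1/(n-1)) · Σ_k (x_{k,i} - mean_i) · (x_{k,j} - mean_j), with n-1 = 5.
  S[A,A] = ((-0.8333)·(-0.8333) + (2.1667)·(2.1667) + (3.1667)·(3.1667) + (-1.8333)·(-1.8333) + (-1.8333)·(-1.8333) + (-0.8333)·(-0.8333)) / 5 = 22.8333/5 = 4.5667
  S[A,B] = ((-0.8333)·(3) + (2.1667)·(-3) + (3.1667)·(-1) + (-1.8333)·(-3) + (-1.8333)·(3) + (-0.8333)·(1)) / 5 = -13/5 = -2.6
  S[A,C] = ((-0.8333)·(2) + (2.1667)·(-1) + (3.1667)·(-1) + (-1.8333)·(-2) + (-1.8333)·(1) + (-0.8333)·(1)) / 5 = -6/5 = -1.2
  S[B,B] = ((3)·(3) + (-3)·(-3) + (-1)·(-1) + (-3)·(-3) + (3)·(3) + (1)·(1)) / 5 = 38/5 = 7.6
  S[B,C] = ((3)·(2) + (-3)·(-1) + (-1)·(-1) + (-3)·(-2) + (3)·(1) + (1)·(1)) / 5 = 20/5 = 4
  S[C,C] = ((2)·(2) + (-1)·(-1) + (-1)·(-1) + (-2)·(-2) + (1)·(1) + (1)·(1)) / 5 = 12/5 = 2.4

S is symmetric (S[j,i] = S[i,j]). Assembling:

S = [[4.5667, -2.6, -1.2],
 [-2.6, 7.6, 4],
 [-1.2, 4, 2.4]]


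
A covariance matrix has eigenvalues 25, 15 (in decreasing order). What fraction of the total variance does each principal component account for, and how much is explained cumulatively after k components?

Step 1 — total variance = trace(Sigma) = Σ λ_i = 25 + 15 = 40.

Step 2 — fraction explained by component i = λ_i / Σ λ:
  PC1: 25/40 = 0.625
  PC2: 15/40 = 0.375

Step 3 — cumulative fraction after k components = (λ_1 + ... + λ_k) / Σ λ:
  k = 1: 25/40 = 0.625
  k = 2: (25 + 15)/40 = 40/40 = 1

Summary (fraction, with percent):

explained: PC1 0.625 (62.5%), PC2 0.375 (37.5%);  cumulative: 0.625, 1


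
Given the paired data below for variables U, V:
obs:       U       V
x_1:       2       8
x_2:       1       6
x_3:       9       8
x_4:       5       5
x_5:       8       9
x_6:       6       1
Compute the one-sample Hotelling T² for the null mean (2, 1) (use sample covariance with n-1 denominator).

Step 1 — sample mean vector:
  mean(U) = (2 + 1 + 9 + 5 + 8 + 6) / 6 = 31/6 = 5.1667
  mean(V) = (8 + 6 + 8 + 5 + 9 + 1) / 6 = 37/6 = 6.1667
  x̄ = (5.1667, 6.1667),  deviation x̄ - mu_0 = (5.1667, 6.1667) - (2, 1) = (3.1667, 5.1667).

Step 2 — sample covariance matrix, S[i,j] = (1/(n-1)) · Σ_k (x_{k,i} - mean_i) · (x_{k,j} - mean_j), divisor n-1 = 5:
  S[U,U] = ((-3.1667)·(-3.1667) + (-4.1667)·(-4.1667) + (3.8333)·(3.8333) + (-0.1667)·(-0.1667) + (2.8333)·(2.8333) + (0.8333)·(0.8333)) / 5 = 50.8333/5 = 10.1667
  S[U,V] = ((-3.1667)·(1.8333) + (-4.1667)·(-0.1667) + (3.8333)·(1.8333) + (-0.1667)·(-1.1667) + (2.8333)·(2.8333) + (0.8333)·(-5.1667)) / 5 = 5.8333/5 = 1.1667
  S[V,V] = ((1.8333)·(1.8333) + (-0.1667)·(-0.1667) + (1.8333)·(1.8333) + (-1.1667)·(-1.1667) + (2.8333)·(2.8333) + (-5.1667)·(-5.1667)) / 5 = 42.8333/5 = 8.5667
  S = [[10.1667, 1.1667],
 [1.1667, 8.5667]].

Step 3 — invert S. det(S) = 10.1667·8.5667 - (1.1667)² = 85.7333.
  S^{-1} = (1/det) · [[d, -b], [-b, a]] = [[0.0999, -0.0136],
 [-0.0136, 0.1186]].

Step 4 — quadratic form (x̄ - mu_0)^T · S^{-1} · (x̄ - mu_0):
  S^{-1} · (x̄ - mu_0) = (0.2461, 0.5696),
  (x̄ - mu_0)^T · [...] = (3.1667)·(0.2461) + (5.1667)·(0.5696) = 3.7223.

Step 5 — scale by n: T² = 6 · 3.7223 = 22.3336.

T² ≈ 22.3336


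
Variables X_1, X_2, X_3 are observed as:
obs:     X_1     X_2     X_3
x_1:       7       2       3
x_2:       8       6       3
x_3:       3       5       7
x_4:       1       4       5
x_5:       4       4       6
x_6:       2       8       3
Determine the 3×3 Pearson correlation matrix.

Step 1 — column means:
  mean(X_1) = (7 + 8 + 3 + 1 + 4 + 2) / 6 = 25/6 = 4.1667
  mean(X_2) = (2 + 6 + 5 + 4 + 4 + 8) / 6 = 29/6 = 4.8333
  mean(X_3) = (3 + 3 + 7 + 5 + 6 + 3) / 6 = 27/6 = 4.5

Step 2 — sample variances and covariances s[i,j] = (1/(n-1)) · Σ_k (x_{k,i} - mean_i) · (x_{k,j} - mean_j), with n-1 = 5:
  s[X_1,X_1] = ((2.8333)·(2.8333) + (3.8333)·(3.8333) + (-1.1667)·(-1.1667) + (-3.1667)·(-3.1667) + (-0.1667)·(-0.1667) + (-2.1667)·(-2.1667)) / 5 = 38.8333/5 = 7.7667
  s[X_1,X_2] = ((2.8333)·(-2.8333) + (3.8333)·(1.1667) + (-1.1667)·(0.1667) + (-3.1667)·(-0.8333) + (-0.1667)·(-0.8333) + (-2.1667)·(3.1667)) / 5 = -7.8333/5 = -1.5667
  s[X_1,X_3] = ((2.8333)·(-1.5) + (3.8333)·(-1.5) + (-1.1667)·(2.5) + (-3.1667)·(0.5) + (-0.1667)·(1.5) + (-2.1667)·(-1.5)) / 5 = -11.5/5 = -2.3
  s[X_2,X_2] = ((-2.8333)·(-2.8333) + (1.1667)·(1.1667) + (0.1667)·(0.1667) + (-0.8333)·(-0.8333) + (-0.8333)·(-0.8333) + (3.1667)·(3.1667)) / 5 = 20.8333/5 = 4.1667
  s[X_2,X_3] = ((-2.8333)·(-1.5) + (1.1667)·(-1.5) + (0.1667)·(2.5) + (-0.8333)·(0.5) + (-0.8333)·(1.5) + (3.1667)·(-1.5)) / 5 = -3.5/5 = -0.7
  s[X_3,X_3] = ((-1.5)·(-1.5) + (-1.5)·(-1.5) + (2.5)·(2.5) + (0.5)·(0.5) + (1.5)·(1.5) + (-1.5)·(-1.5)) / 5 = 15.5/5 = 3.1
  Sample standard deviations s_i = √(s[i,i]):
  s(X_1) = √(7.7667) = 2.7869
  s(X_2) = √(4.1667) = 2.0412
  s(X_3) = √(3.1) = 1.7607

Step 3 — r_{ij} = s_{ij} / (s_i · s_j):
  r[X_1,X_1] = 1 (diagonal).
  r[X_1,X_2] = -1.5667 / (2.7869 · 2.0412) = -1.5667 / 5.6887 = -0.2754
  r[X_1,X_3] = -2.3 / (2.7869 · 1.7607) = -2.3 / 4.9068 = -0.4687
  r[X_2,X_2] = 1 (diagonal).
  r[X_2,X_3] = -0.7 / (2.0412 · 1.7607) = -0.7 / 3.594 = -0.1948
  r[X_3,X_3] = 1 (diagonal).

R is symmetric with unit diagonal. Assembling:

R = [[1, -0.2754, -0.4687],
 [-0.2754, 1, -0.1948],
 [-0.4687, -0.1948, 1]]


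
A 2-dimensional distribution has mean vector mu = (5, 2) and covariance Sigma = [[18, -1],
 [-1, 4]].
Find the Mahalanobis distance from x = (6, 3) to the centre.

Step 1 — centre the observation: (x - mu) = (1, 1).

Step 2 — invert Sigma. det(Sigma) = 18·4 - (-1)² = 71.
  Sigma^{-1} = (1/det) · [[d, -b], [-b, a]] = [[0.0563, 0.0141],
 [0.0141, 0.2535]].

Step 3 — form the quadratic (x - mu)^T · Sigma^{-1} · (x - mu):
  Sigma^{-1} · (x - mu) = (0.0704, 0.2676).
  (x - mu)^T · [Sigma^{-1} · (x - mu)] = (1)·(0.0704) + (1)·(0.2676) = 0.338.

Step 4 — take square root: d = √(0.338) ≈ 0.5814.

d(x, mu) = √(0.338) ≈ 0.5814


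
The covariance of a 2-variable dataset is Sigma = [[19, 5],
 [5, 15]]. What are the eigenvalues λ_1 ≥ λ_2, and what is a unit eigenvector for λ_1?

Step 1 — characteristic polynomial of 2×2 Sigma:
  det(Sigma - λI) = λ² - trace · λ + det = 0.
  trace = 19 + 15 = 34, det = 19·15 - (5)² = 260.
Step 2 — discriminant:
  Δ = trace² - 4·det = 1156 - 1040 = 116.
Step 3 — eigenvalues:
  λ = (trace ± √Δ)/2 = (34 ± 10.7703)/2,
  λ_1 = 22.3852,  λ_2 = 11.6148.

Step 4 — unit eigenvector for λ_1: solve (Sigma - λ_1 I)v = 0. First row:
  (19 - 22.3852)·v_x + (5)·v_y = 0, i.e. (-3.3852)·v_x + (5)·v_y = 0,
  so v ∝ (b, λ_1 - a) = (5, 3.3852) = u.
  ||u|| = √((5)² + (3.3852)²) = √(36.4593) ≈ 6.0382,
  v_1 = u/||u|| ≈ (0.8281, 0.5606) (||v_1|| = 1).

λ_1 = 22.3852,  λ_2 = 11.6148;  v_1 ≈ (0.8281, 0.5606)


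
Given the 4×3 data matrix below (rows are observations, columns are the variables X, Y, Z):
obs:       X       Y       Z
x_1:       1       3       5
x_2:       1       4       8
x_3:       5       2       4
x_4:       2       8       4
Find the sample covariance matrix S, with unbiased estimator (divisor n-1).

Step 1 — column means:
  mean(X) = (1 + 1 + 5 + 2) / 4 = 9/4 = 2.25
  mean(Y) = (3 + 4 + 2 + 8) / 4 = 17/4 = 4.25
  mean(Z) = (5 + 8 + 4 + 4) / 4 = 21/4 = 5.25

Step 2 — sample covariance S[i,j] = (1/(n-1)) · Σ_k (x_{k,i} - mean_i) · (x_{k,j} - mean_j), with n-1 = 3.
  S[X,X] = ((-1.25)·(-1.25) + (-1.25)·(-1.25) + (2.75)·(2.75) + (-0.25)·(-0.25)) / 3 = 10.75/3 = 3.5833
  S[X,Y] = ((-1.25)·(-1.25) + (-1.25)·(-0.25) + (2.75)·(-2.25) + (-0.25)·(3.75)) / 3 = -5.25/3 = -1.75
  S[X,Z] = ((-1.25)·(-0.25) + (-1.25)·(2.75) + (2.75)·(-1.25) + (-0.25)·(-1.25)) / 3 = -6.25/3 = -2.0833
  S[Y,Y] = ((-1.25)·(-1.25) + (-0.25)·(-0.25) + (-2.25)·(-2.25) + (3.75)·(3.75)) / 3 = 20.75/3 = 6.9167
  S[Y,Z] = ((-1.25)·(-0.25) + (-0.25)·(2.75) + (-2.25)·(-1.25) + (3.75)·(-1.25)) / 3 = -2.25/3 = -0.75
  S[Z,Z] = ((-0.25)·(-0.25) + (2.75)·(2.75) + (-1.25)·(-1.25) + (-1.25)·(-1.25)) / 3 = 10.75/3 = 3.5833

S is symmetric (S[j,i] = S[i,j]). Assembling:

S = [[3.5833, -1.75, -2.0833],
 [-1.75, 6.9167, -0.75],
 [-2.0833, -0.75, 3.5833]]


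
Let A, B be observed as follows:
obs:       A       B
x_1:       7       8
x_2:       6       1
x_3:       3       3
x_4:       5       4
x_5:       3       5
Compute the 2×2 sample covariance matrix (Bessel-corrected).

Step 1 — column means:
  mean(A) = (7 + 6 + 3 + 5 + 3) / 5 = 24/5 = 4.8
  mean(B) = (8 + 1 + 3 + 4 + 5) / 5 = 21/5 = 4.2

Step 2 — sample covariance S[i,j] = (1/(n-1)) · Σ_k (x_{k,i} - mean_i) · (x_{k,j} - mean_j), with n-1 = 4.
  S[A,A] = ((2.2)·(2.2) + (1.2)·(1.2) + (-1.8)·(-1.8) + (0.2)·(0.2) + (-1.8)·(-1.8)) / 4 = 12.8/4 = 3.2
  S[A,B] = ((2.2)·(3.8) + (1.2)·(-3.2) + (-1.8)·(-1.2) + (0.2)·(-0.2) + (-1.8)·(0.8)) / 4 = 5.2/4 = 1.3
  S[B,B] = ((3.8)·(3.8) + (-3.2)·(-3.2) + (-1.2)·(-1.2) + (-0.2)·(-0.2) + (0.8)·(0.8)) / 4 = 26.8/4 = 6.7

S is symmetric (S[j,i] = S[i,j]). Assembling:

S = [[3.2, 1.3],
 [1.3, 6.7]]


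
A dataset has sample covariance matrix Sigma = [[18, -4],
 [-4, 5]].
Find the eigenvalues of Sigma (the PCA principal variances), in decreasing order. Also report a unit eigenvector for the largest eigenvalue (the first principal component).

Step 1 — characteristic polynomial of 2×2 Sigma:
  det(Sigma - λI) = λ² - trace · λ + det = 0.
  trace = 18 + 5 = 23, det = 18·5 - (-4)² = 74.
Step 2 — discriminant:
  Δ = trace² - 4·det = 529 - 296 = 233.
Step 3 — eigenvalues:
  λ = (trace ± √Δ)/2 = (23 ± 15.2643)/2,
  λ_1 = 19.1322,  λ_2 = 3.8678.

Step 4 — unit eigenvector for λ_1: solve (Sigma - λ_1 I)v = 0. First row:
  (18 - 19.1322)·v_x + (-4)·v_y = 0, i.e. (-1.1322)·v_x + (-4)·v_y = 0,
  so v ∝ (b, λ_1 - a) = (-4, 1.1322); multiply by -1 so the first entry is positive: u = (4, -1.1322).
  ||u|| = √((4)² + (-1.1322)²) = √(17.2818) ≈ 4.1571,
  v_1 = u/||u|| ≈ (0.9622, -0.2723) (||v_1|| = 1).

λ_1 = 19.1322,  λ_2 = 3.8678;  v_1 ≈ (0.9622, -0.2723)


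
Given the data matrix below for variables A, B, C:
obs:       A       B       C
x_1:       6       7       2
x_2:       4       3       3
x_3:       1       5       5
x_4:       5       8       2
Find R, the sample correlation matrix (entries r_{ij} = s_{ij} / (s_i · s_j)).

Step 1 — column means:
  mean(A) = (6 + 4 + 1 + 5) / 4 = 16/4 = 4
  mean(B) = (7 + 3 + 5 + 8) / 4 = 23/4 = 5.75
  mean(C) = (2 + 3 + 5 + 2) / 4 = 12/4 = 3

Step 2 — sample variances and covariances s[i,j] = (1/(n-1)) · Σ_k (x_{k,i} - mean_i) · (x_{k,j} - mean_j), with n-1 = 3:
  s[A,A] = ((2)·(2) + (0)·(0) + (-3)·(-3) + (1)·(1)) / 3 = 14/3 = 4.6667
  s[A,B] = ((2)·(1.25) + (0)·(-2.75) + (-3)·(-0.75) + (1)·(2.25)) / 3 = 7/3 = 2.3333
  s[A,C] = ((2)·(-1) + (0)·(0) + (-3)·(2) + (1)·(-1)) / 3 = -9/3 = -3
  s[B,B] = ((1.25)·(1.25) + (-2.75)·(-2.75) + (-0.75)·(-0.75) + (2.25)·(2.25)) / 3 = 14.75/3 = 4.9167
  s[B,C] = ((1.25)·(-1) + (-2.75)·(0) + (-0.75)·(2) + (2.25)·(-1)) / 3 = -5/3 = -1.6667
  s[C,C] = ((-1)·(-1) + (0)·(0) + (2)·(2) + (-1)·(-1)) / 3 = 6/3 = 2
  Sample standard deviations s_i = √(s[i,i]):
  s(A) = √(4.6667) = 2.1602
  s(B) = √(4.9167) = 2.2174
  s(C) = √(2) = 1.4142

Step 3 — r_{ij} = s_{ij} / (s_i · s_j):
  r[A,A] = 1 (diagonal).
  r[A,B] = 2.3333 / (2.1602 · 2.2174) = 2.3333 / 4.79 = 0.4871
  r[A,C] = -3 / (2.1602 · 1.4142) = -3 / 3.0551 = -0.982
  r[B,B] = 1 (diagonal).
  r[B,C] = -1.6667 / (2.2174 · 1.4142) = -1.6667 / 3.1358 = -0.5315
  r[C,C] = 1 (diagonal).

R is symmetric with unit diagonal. Assembling:

R = [[1, 0.4871, -0.982],
 [0.4871, 1, -0.5315],
 [-0.982, -0.5315, 1]]


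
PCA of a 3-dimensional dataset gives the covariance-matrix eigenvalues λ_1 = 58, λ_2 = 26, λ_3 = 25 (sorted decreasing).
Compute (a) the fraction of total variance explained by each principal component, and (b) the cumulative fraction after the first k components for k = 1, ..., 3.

Step 1 — total variance = trace(Sigma) = Σ λ_i = 58 + 26 + 25 = 109.

Step 2 — fraction explained by component i = λ_i / Σ λ:
  PC1: 58/109 = 0.5321
  PC2: 26/109 = 0.2385
  PC3: 25/109 = 0.2294

Step 3 — cumulative fraction after k components = (λ_1 + ... + λ_k) / Σ λ:
  k = 1: 58/109 = 0.5321
  k = 2: (58 + 26)/109 = 84/109 = 0.7706
  k = 3: (58 + 26 + 25)/109 = 109/109 = 1

Summary (fraction, with percent):

explained: PC1 0.5321 (53.21%), PC2 0.2385 (23.85%), PC3 0.2294 (22.94%);  cumulative: 0.5321, 0.7706, 1


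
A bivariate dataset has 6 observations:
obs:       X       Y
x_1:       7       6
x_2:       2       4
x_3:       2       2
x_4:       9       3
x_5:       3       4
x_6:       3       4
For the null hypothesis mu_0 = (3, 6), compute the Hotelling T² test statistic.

Step 1 — sample mean vector:
  mean(X) = (7 + 2 + 2 + 9 + 3 + 3) / 6 = 26/6 = 4.3333
  mean(Y) = (6 + 4 + 2 + 3 + 4 + 4) / 6 = 23/6 = 3.8333
  x̄ = (4.3333, 3.8333),  deviation x̄ - mu_0 = (4.3333, 3.8333) - (3, 6) = (1.3333, -2.1667).

Step 2 — sample covariance matrix, S[i,j] = (1/(n-1)) · Σ_k (x_{k,i} - mean_i) · (x_{k,j} - mean_j), divisor n-1 = 5:
  S[X,X] = ((2.6667)·(2.6667) + (-2.3333)·(-2.3333) + (-2.3333)·(-2.3333) + (4.6667)·(4.6667) + (-1.3333)·(-1.3333) + (-1.3333)·(-1.3333)) / 5 = 43.3333/5 = 8.6667
  S[X,Y] = ((2.6667)·(2.1667) + (-2.3333)·(0.1667) + (-2.3333)·(-1.8333) + (4.6667)·(-0.8333) + (-1.3333)·(0.1667) + (-1.3333)·(0.1667)) / 5 = 5.3333/5 = 1.0667
  S[Y,Y] = ((2.1667)·(2.1667) + (0.1667)·(0.1667) + (-1.8333)·(-1.8333) + (-0.8333)·(-0.8333) + (0.1667)·(0.1667) + (0.1667)·(0.1667)) / 5 = 8.8333/5 = 1.7667
  S = [[8.6667, 1.0667],
 [1.0667, 1.7667]].

Step 3 — invert S. det(S) = 8.6667·1.7667 - (1.0667)² = 14.1733.
  S^{-1} = (1/det) · [[d, -b], [-b, a]] = [[0.1246, -0.0753],
 [-0.0753, 0.6115]].

Step 4 — quadratic form (x̄ - mu_0)^T · S^{-1} · (x̄ - mu_0):
  S^{-1} · (x̄ - mu_0) = (0.3293, -1.4252),
  (x̄ - mu_0)^T · [...] = (1.3333)·(0.3293) + (-2.1667)·(-1.4252) = 3.527.

Step 5 — scale by n: T² = 6 · 3.527 = 21.1618.

T² ≈ 21.1618


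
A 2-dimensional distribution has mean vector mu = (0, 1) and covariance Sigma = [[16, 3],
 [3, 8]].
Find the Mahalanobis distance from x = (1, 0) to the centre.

Step 1 — centre the observation: (x - mu) = (1, -1).

Step 2 — invert Sigma. det(Sigma) = 16·8 - (3)² = 119.
  Sigma^{-1} = (1/det) · [[d, -b], [-b, a]] = [[0.0672, -0.0252],
 [-0.0252, 0.1345]].

Step 3 — form the quadratic (x - mu)^T · Sigma^{-1} · (x - mu):
  Sigma^{-1} · (x - mu) = (0.0924, -0.1597).
  (x - mu)^T · [Sigma^{-1} · (x - mu)] = (1)·(0.0924) + (-1)·(-0.1597) = 0.2521.

Step 4 — take square root: d = √(0.2521) ≈ 0.5021.

d(x, mu) = √(0.2521) ≈ 0.5021


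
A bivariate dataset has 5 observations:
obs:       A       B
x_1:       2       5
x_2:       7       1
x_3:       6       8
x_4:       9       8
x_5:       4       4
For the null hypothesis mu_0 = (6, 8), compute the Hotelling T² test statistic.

Step 1 — sample mean vector:
  mean(A) = (2 + 7 + 6 + 9 + 4) / 5 = 28/5 = 5.6
  mean(B) = (5 + 1 + 8 + 8 + 4) / 5 = 26/5 = 5.2
  x̄ = (5.6, 5.2),  deviation x̄ - mu_0 = (5.6, 5.2) - (6, 8) = (-0.4, -2.8).

Step 2 — sample covariance matrix, S[i,j] = (1/(n-1)) · Σ_k (x_{k,i} - mean_i) · (x_{k,j} - mean_j), divisor n-1 = 4:
  S[A,A] = ((-3.6)·(-3.6) + (1.4)·(1.4) + (0.4)·(0.4) + (3.4)·(3.4) + (-1.6)·(-1.6)) / 4 = 29.2/4 = 7.3
  S[A,B] = ((-3.6)·(-0.2) + (1.4)·(-4.2) + (0.4)·(2.8) + (3.4)·(2.8) + (-1.6)·(-1.2)) / 4 = 7.4/4 = 1.85
  S[B,B] = ((-0.2)·(-0.2) + (-4.2)·(-4.2) + (2.8)·(2.8) + (2.8)·(2.8) + (-1.2)·(-1.2)) / 4 = 34.8/4 = 8.7
  S = [[7.3, 1.85],
 [1.85, 8.7]].

Step 3 — invert S. det(S) = 7.3·8.7 - (1.85)² = 60.0875.
  S^{-1} = (1/det) · [[d, -b], [-b, a]] = [[0.1448, -0.0308],
 [-0.0308, 0.1215]].

Step 4 — quadratic form (x̄ - mu_0)^T · S^{-1} · (x̄ - mu_0):
  S^{-1} · (x̄ - mu_0) = (0.0283, -0.3279),
  (x̄ - mu_0)^T · [...] = (-0.4)·(0.0283) + (-2.8)·(-0.3279) = 0.9067.

Step 5 — scale by n: T² = 5 · 0.9067 = 4.5334.

T² ≈ 4.5334


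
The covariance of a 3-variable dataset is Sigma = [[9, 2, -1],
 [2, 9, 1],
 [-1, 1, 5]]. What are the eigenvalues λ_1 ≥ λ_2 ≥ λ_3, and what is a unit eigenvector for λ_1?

Step 1 — characteristic polynomial p(λ) = det(λI - Sigma) = λ³ - tr·λ² + c_1·λ - det, where tr = trace, c_1 = sum of the principal 2×2 minors, det = det(Sigma):
  tr = 9 + 9 + 5 = 23,
  c_1 = (9·9 - (2)²) + (9·5 - (-1)²) + (9·5 - (1)²) = 77 + 44 + 44 = 165,
  det = 9·(9·5 - (1)²) - (2)·((2)·5 - (1)·(-1)) + (-1)·((2)·(1) - 9·(-1)) = 9·(44) - (2)·(11) + (-1)·(11) = 363.
  So p(λ) = λ³ - 23λ² + 165λ - 363.
Step 2 — look for an integer root (rational root theorem: any rational root is an integer divisor of 363). Testing λ = 11:
  p(11) = 1331 - 2783 + 1815 - 363 = 0  ✓
  Dividing out (λ - 11): p(λ) = (λ - 11)(λ² - 12λ + 33).
Step 3 — remaining eigenvalues from the quadratic λ² - 12λ + 33 = 0:
  Δ = 12² - 4·33 = 144 - 132 = 12,  λ = (12 ± √12)/2 = (12 ± 3.4641)/2 ≈ 7.7321 or 4.2679.
  Sorted: λ_1 = 11,  λ_2 = 7.7321,  λ_3 = 4.2679  (check: sum = 23 = tr ✓).

Step 4 — unit eigenvector for λ_1 = 11: v spans the null space of (Sigma - λ_1 I), whose rows are
  r_1 = (-2, 2, -1),  r_2 = (2, -2, 1),  r_3 = (-1, 1, -6).
  v is orthogonal to every row, so take v ∝ r_1 × r_3 = ((2)·(-6) - (-1)·(1), (-1)·(-1) - (-2)·(-6), (-2)·(1) - (2)·(-1)) = (-11, -11, 0).
  Rescale (divide by 11; multiply by -1 so the first nonzero entry is positive): u = (1, 1, 0).
  ||u|| = √((1)² + (1)² + (0)²) = √(2) ≈ 1.4142,  v_1 = u/||u|| ≈ (0.7071, 0.7071, 0) (||v_1|| = 1).

λ_1 = 11,  λ_2 = 7.7321,  λ_3 = 4.2679;  v_1 ≈ (0.7071, 0.7071, 0)


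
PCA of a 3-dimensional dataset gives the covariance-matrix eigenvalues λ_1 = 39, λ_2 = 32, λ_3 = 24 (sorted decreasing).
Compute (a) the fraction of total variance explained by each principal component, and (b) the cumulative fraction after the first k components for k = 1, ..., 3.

Step 1 — total variance = trace(Sigma) = Σ λ_i = 39 + 32 + 24 = 95.

Step 2 — fraction explained by component i = λ_i / Σ λ:
  PC1: 39/95 = 0.4105
  PC2: 32/95 = 0.3368
  PC3: 24/95 = 0.2526

Step 3 — cumulative fraction after k components = (λ_1 + ... + λ_k) / Σ λ:
  k = 1: 39/95 = 0.4105
  k = 2: (39 + 32)/95 = 71/95 = 0.7474
  k = 3: (39 + 32 + 24)/95 = 95/95 = 1

Summary (fraction, with percent):

explained: PC1 0.4105 (41.05%), PC2 0.3368 (33.68%), PC3 0.2526 (25.26%);  cumulative: 0.4105, 0.7474, 1


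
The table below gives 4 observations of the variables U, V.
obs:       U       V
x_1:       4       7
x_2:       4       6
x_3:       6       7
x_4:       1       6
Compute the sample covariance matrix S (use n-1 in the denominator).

Step 1 — column means:
  mean(U) = (4 + 4 + 6 + 1) / 4 = 15/4 = 3.75
  mean(V) = (7 + 6 + 7 + 6) / 4 = 26/4 = 6.5

Step 2 — sample covariance S[i,j] = (1/(n-1)) · Σ_k (x_{k,i} - mean_i) · (x_{k,j} - mean_j), with n-1 = 3.
  S[U,U] = ((0.25)·(0.25) + (0.25)·(0.25) + (2.25)·(2.25) + (-2.75)·(-2.75)) / 3 = 12.75/3 = 4.25
  S[U,V] = ((0.25)·(0.5) + (0.25)·(-0.5) + (2.25)·(0.5) + (-2.75)·(-0.5)) / 3 = 2.5/3 = 0.8333
  S[V,V] = ((0.5)·(0.5) + (-0.5)·(-0.5) + (0.5)·(0.5) + (-0.5)·(-0.5)) / 3 = 1/3 = 0.3333

S is symmetric (S[j,i] = S[i,j]). Assembling:

S = [[4.25, 0.8333],
 [0.8333, 0.3333]]


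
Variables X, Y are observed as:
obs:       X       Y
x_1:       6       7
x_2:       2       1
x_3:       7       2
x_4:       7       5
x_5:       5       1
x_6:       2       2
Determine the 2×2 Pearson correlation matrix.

Step 1 — column means:
  mean(X) = (6 + 2 + 7 + 7 + 5 + 2) / 6 = 29/6 = 4.8333
  mean(Y) = (7 + 1 + 2 + 5 + 1 + 2) / 6 = 18/6 = 3

Step 2 — sample variances and covariances s[i,j] = (1/(n-1)) · Σ_k (x_{k,i} - mean_i) · (x_{k,j} - mean_j), with n-1 = 5:
  s[X,X] = ((1.1667)·(1.1667) + (-2.8333)·(-2.8333) + (2.1667)·(2.1667) + (2.1667)·(2.1667) + (0.1667)·(0.1667) + (-2.8333)·(-2.8333)) / 5 = 26.8333/5 = 5.3667
  s[X,Y] = ((1.1667)·(4) + (-2.8333)·(-2) + (2.1667)·(-1) + (2.1667)·(2) + (0.1667)·(-2) + (-2.8333)·(-1)) / 5 = 15/5 = 3
  s[Y,Y] = ((4)·(4) + (-2)·(-2) + (-1)·(-1) + (2)·(2) + (-2)·(-2) + (-1)·(-1)) / 5 = 30/5 = 6
  Sample standard deviations s_i = √(s[i,i]):
  s(X) = √(5.3667) = 2.3166
  s(Y) = √(6) = 2.4495

Step 3 — r_{ij} = s_{ij} / (s_i · s_j):
  r[X,X] = 1 (diagonal).
  r[X,Y] = 3 / (2.3166 · 2.4495) = 3 / 5.6745 = 0.5287
  r[Y,Y] = 1 (diagonal).

R is symmetric with unit diagonal. Assembling:

R = [[1, 0.5287],
 [0.5287, 1]]
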